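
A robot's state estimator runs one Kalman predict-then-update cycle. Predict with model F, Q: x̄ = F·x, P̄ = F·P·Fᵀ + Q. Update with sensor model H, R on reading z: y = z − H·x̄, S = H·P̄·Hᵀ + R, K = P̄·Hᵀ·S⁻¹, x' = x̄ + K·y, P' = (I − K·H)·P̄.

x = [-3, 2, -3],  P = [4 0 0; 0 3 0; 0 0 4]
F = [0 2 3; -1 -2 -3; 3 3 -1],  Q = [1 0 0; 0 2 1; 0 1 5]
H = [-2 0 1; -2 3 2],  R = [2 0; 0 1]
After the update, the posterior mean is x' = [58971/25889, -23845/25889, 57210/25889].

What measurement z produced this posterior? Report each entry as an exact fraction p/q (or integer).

x̄ = F·x = [-5, 8, 0]
P̄ = F·P·Fᵀ + Q = [49 -48 6; -48 54 -17; 6 -17 72]
S = H·P̄·Hᵀ + R = [246 541; 541 1295]
K = P̄·Hᵀ·S⁻¹ = [5290/25889 -6808/25889; -18879/25889 12365/25889; 33879/25889 -12534/25889]
x' − x̄ = [188416/25889, -230957/25889, 57210/25889] = K·y
y = (KᵀK)⁻¹·Kᵀ·(x' − x̄) = [-12, -37]
z = y + H·x̄ = [-12, -37] + [10, 34] = [-2, -3]

z = [-2, -3]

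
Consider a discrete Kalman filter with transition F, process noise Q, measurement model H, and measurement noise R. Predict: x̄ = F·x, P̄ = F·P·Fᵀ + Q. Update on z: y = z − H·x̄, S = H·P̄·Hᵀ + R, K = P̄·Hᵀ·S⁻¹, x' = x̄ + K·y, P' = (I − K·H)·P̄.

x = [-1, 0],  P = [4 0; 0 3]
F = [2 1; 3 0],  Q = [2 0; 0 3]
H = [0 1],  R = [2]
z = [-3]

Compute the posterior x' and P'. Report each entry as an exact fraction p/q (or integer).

x' = [-2, -3]
P' = [285/41 48/41; 48/41 78/41]

x̄ = F·x = [-2, -3]
P̄ = F·P·Fᵀ + Q = [21 24; 24 39]
y = z − H·x̄ = [0]
S = H·P̄·Hᵀ + R = [41]
K = P̄·Hᵀ·S⁻¹ = [24/41; 39/41]
x' = x̄ + K·y = [-2, -3]
P' = (I − K·H)·P̄ = [285/41 48/41; 48/41 78/41]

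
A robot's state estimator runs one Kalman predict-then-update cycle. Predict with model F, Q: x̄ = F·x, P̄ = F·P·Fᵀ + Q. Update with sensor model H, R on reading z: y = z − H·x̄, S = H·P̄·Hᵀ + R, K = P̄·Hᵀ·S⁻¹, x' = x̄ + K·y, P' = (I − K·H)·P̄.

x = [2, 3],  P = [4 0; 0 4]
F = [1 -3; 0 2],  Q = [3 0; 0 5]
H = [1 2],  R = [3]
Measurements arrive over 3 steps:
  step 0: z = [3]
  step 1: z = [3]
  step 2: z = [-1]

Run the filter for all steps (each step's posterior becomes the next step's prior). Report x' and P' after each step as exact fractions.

step 0: x' = [-114/17, 84/17], P' = [1437/34 -363/17; -363/17 195/17]
step 1: x' = [-18429/1259, 10860/1259], P' = [250731/1259 -122634/1259; -122634/1259 60819/1259]
step 2: x' = [-1210653/49508, 143960/12377], P' = [40956213/99016 -2500266/12377; -2500266/12377 1229313/12377]

step 0: x̄ = F·x = [-7, 6]
step 0: P̄ = F·P·Fᵀ + Q = [43 -24; -24 21]
step 0: y = z − H·x̄ = [-2]
step 0: S = H·P̄·Hᵀ + R = [34]
step 0: K = P̄·Hᵀ·S⁻¹ = [-5/34; 9/17]
step 0: x' = x̄ + K·y = [-114/17, 84/17]
step 0: P' = (I − K·H)·P̄ = [1437/34 -363/17; -363/17 195/17]
step 1: x̄ = F·x = [-366/17, 168/17]
step 1: P̄ = F·P·Fᵀ + Q = [9405/34 -1896/17; -1896/17 865/17]
step 1: y = z − H·x̄ = [81/17]
step 1: S = H·P̄·Hᵀ + R = [1259/34]
step 1: K = P̄·Hᵀ·S⁻¹ = [1821/1259; -332/1259]
step 1: x' = x̄ + K·y = [-18429/1259, 10860/1259]
step 1: P' = (I − K·H)·P̄ = [250731/1259 -122634/1259; -122634/1259 60819/1259]
step 2: x̄ = F·x = [-51009/1259, 21720/1259]
step 2: P̄ = F·P·Fᵀ + Q = [1537683/1259 -610182/1259; -610182/1259 249571/1259]
step 2: y = z − H·x̄ = [6310/1259]
step 2: S = H·P̄·Hᵀ + R = [99016/1259]
step 2: K = P̄·Hᵀ·S⁻¹ = [317319/99016; -13880/12377]
step 2: x' = x̄ + K·y = [-1210653/49508, 143960/12377]
step 2: P' = (I − K·H)·P̄ = [40956213/99016 -2500266/12377; -2500266/12377 1229313/12377]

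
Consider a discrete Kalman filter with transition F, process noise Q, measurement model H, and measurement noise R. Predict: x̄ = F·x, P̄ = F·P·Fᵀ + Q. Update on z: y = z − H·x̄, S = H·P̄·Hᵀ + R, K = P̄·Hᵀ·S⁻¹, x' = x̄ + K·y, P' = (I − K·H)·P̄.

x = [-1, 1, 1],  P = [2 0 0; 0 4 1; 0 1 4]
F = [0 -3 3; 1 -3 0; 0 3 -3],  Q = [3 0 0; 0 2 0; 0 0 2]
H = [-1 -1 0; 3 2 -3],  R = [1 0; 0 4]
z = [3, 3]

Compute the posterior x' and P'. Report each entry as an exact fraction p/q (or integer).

x̄ = F·x = [0, -4, 0]
P̄ = F·P·Fᵀ + Q = [57 27 -54; 27 40 -27; -54 -27 56]
y = z − H·x̄ = [-1, 11]
S = H·P̄·Hᵀ + R = [152 -629; -629 2801]
K = P̄·Hᵀ·S⁻¹ = [2713/10037 1996/10037; -35449/30111 -5359/30111; -4885/10037 -2473/10037]
x' = x̄ + K·y = [19243/10037, -143944/30111, -22318/10037]
P' = (I − K·H)·P̄ = [27549/10037 -30262/10037 4713/10037; -30262/10037 126235/30111 172/10037; 4713/10037 172/10037 8125/10037]

x' = [19243/10037, -143944/30111, -22318/10037]
P' = [27549/10037 -30262/10037 4713/10037; -30262/10037 126235/30111 172/10037; 4713/10037 172/10037 8125/10037]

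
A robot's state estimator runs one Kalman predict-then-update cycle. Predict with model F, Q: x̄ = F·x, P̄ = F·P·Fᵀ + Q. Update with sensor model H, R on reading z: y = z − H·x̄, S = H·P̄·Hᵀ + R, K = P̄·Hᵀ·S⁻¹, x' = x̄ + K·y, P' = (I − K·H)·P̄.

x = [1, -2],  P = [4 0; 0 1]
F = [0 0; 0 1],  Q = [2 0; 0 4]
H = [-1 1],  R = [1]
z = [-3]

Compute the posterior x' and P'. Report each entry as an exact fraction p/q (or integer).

x' = [1/4, -21/8]
P' = [3/2 5/4; 5/4 15/8]

x̄ = F·x = [0, -2]
P̄ = F·P·Fᵀ + Q = [2 0; 0 5]
y = z − H·x̄ = [-1]
S = H·P̄·Hᵀ + R = [8]
K = P̄·Hᵀ·S⁻¹ = [-1/4; 5/8]
x' = x̄ + K·y = [1/4, -21/8]
P' = (I − K·H)·P̄ = [3/2 5/4; 5/4 15/8]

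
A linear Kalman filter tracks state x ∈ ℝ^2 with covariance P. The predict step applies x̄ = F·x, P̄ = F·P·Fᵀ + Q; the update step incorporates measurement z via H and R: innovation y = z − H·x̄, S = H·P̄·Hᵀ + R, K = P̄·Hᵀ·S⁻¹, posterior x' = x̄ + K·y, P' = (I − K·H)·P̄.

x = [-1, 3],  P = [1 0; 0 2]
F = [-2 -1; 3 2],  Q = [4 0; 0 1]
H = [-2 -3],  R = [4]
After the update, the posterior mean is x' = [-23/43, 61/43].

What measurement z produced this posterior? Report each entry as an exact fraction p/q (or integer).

x̄ = F·x = [-1, 3]
P̄ = F·P·Fᵀ + Q = [10 -10; -10 18]
S = H·P̄·Hᵀ + R = [86]
K = P̄·Hᵀ·S⁻¹ = [5/43; -17/43]
x' − x̄ = [20/43, -68/43] = K·y
y = (KᵀK)⁻¹·Kᵀ·(x' − x̄) = [4]
z = y + H·x̄ = [4] + [-7] = [-3]

z = [-3]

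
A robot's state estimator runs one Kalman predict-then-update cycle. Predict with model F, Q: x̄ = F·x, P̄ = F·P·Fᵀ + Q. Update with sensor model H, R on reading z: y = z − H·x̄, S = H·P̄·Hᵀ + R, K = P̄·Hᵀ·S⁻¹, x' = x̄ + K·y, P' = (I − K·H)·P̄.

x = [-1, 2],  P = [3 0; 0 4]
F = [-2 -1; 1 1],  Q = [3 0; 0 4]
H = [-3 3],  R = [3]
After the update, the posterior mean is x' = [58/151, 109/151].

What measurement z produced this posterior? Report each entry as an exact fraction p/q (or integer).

x̄ = F·x = [0, 1]
P̄ = F·P·Fᵀ + Q = [19 -10; -10 11]
S = H·P̄·Hᵀ + R = [453]
K = P̄·Hᵀ·S⁻¹ = [-29/151; 21/151]
x' − x̄ = [58/151, -42/151] = K·y
y = (KᵀK)⁻¹·Kᵀ·(x' − x̄) = [-2]
z = y + H·x̄ = [-2] + [3] = [1]

z = [1]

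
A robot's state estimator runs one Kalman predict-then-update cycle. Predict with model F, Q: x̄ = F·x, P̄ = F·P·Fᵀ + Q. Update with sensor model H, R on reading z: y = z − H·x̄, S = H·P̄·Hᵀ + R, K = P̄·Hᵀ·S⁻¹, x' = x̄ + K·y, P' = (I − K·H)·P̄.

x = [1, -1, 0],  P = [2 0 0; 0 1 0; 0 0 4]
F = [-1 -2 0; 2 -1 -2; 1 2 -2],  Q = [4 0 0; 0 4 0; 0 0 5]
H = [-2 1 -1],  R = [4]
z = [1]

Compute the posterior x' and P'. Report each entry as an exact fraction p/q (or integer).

x' = [4/3, 43/16, -17/16]
P' = [14/3 3 -5; 3 389/16 273/16; -5 273/16 429/16]

x̄ = F·x = [1, 3, -1]
P̄ = F·P·Fᵀ + Q = [10 -2 -6; -2 29 18; -6 18 27]
y = z − H·x̄ = [-1]
S = H·P̄·Hᵀ + R = [48]
K = P̄·Hᵀ·S⁻¹ = [-1/3; 5/16; 1/16]
x' = x̄ + K·y = [4/3, 43/16, -17/16]
P' = (I − K·H)·P̄ = [14/3 3 -5; 3 389/16 273/16; -5 273/16 429/16]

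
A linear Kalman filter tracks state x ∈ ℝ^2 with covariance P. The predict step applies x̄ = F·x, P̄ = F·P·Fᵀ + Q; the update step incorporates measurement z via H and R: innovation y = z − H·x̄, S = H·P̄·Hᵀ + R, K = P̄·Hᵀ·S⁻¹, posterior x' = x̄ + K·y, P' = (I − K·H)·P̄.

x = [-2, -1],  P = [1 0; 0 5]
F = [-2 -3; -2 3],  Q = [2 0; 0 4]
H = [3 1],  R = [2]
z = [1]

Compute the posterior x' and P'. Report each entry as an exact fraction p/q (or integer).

x' = [-119/67, 869/134]
P' = [281/67 -787/67; -787/67 2326/67]

x̄ = F·x = [7, 1]
P̄ = F·P·Fᵀ + Q = [51 -41; -41 53]
y = z − H·x̄ = [-21]
S = H·P̄·Hᵀ + R = [268]
K = P̄·Hᵀ·S⁻¹ = [28/67; -35/134]
x' = x̄ + K·y = [-119/67, 869/134]
P' = (I − K·H)·P̄ = [281/67 -787/67; -787/67 2326/67]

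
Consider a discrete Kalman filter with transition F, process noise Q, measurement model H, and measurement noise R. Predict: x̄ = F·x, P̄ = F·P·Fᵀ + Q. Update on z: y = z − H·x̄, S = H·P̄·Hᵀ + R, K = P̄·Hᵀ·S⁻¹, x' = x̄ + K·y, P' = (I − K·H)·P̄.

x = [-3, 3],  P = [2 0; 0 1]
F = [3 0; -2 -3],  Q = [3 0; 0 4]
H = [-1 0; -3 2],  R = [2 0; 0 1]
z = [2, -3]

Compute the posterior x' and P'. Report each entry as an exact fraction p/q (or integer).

x̄ = F·x = [-9, -3]
P̄ = F·P·Fᵀ + Q = [21 -12; -12 21]
y = z − H·x̄ = [-7, -24]
S = H·P̄·Hᵀ + R = [23 87; 87 418]
K = P̄·Hᵀ·S⁻¹ = [-1209/2045 -174/2045; -354/409 150/409]
x' = x̄ + K·y = [-5766/2045, -2349/409]
P' = (I − K·H)·P̄ = [2418/2045 708/409; 708/409 1137/409]

x' = [-5766/2045, -2349/409]
P' = [2418/2045 708/409; 708/409 1137/409]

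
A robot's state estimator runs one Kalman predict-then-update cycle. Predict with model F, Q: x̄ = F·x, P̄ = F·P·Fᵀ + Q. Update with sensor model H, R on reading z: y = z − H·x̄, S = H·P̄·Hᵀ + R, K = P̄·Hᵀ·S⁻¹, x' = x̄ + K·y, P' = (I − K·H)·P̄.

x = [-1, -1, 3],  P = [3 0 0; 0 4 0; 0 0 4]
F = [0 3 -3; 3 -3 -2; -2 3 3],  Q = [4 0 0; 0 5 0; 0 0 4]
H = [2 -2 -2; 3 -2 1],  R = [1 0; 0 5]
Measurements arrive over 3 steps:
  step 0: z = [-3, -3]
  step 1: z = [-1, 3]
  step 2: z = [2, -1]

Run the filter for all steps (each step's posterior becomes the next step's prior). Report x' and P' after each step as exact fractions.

step 0: x' = [-254464/78637, -223092/78637, 6904/6049], P' = [3199676/393185 4219404/393185 -16688/6049; 4219404/393185 5791776/393185 -25014/6049; -16688/6049 -25014/6049 9656/6049]
step 1: x' = [-121983007588/46491142821, -202052878316/46491142821, 34806721980/15497047607], P' = [168933653416/46491142821 205404375554/46491142821 -12906009920/15497047607; 205404375554/46491142821 273963574285/46491142821 -22441365734/15497047607; -12906009920/15497047607 -22441365734/15497047607 12167435632/15497047607]
step 2: x' = [-2886295805204750/2249068582489489, -3910911962646432/2249068582489489, -1025859171271718/2249068582489489], P' = [7997479953885105/2249068582489489 9725052589006083/2249068582489489 -1834175483606419/2249068582489489; 9725052589006083/2249068582489489 12996932289470242/2249068582489489 -3209557025075485/2249068582489489; -1834175483606419/2249068582489489 -3209557025075485/2249068582489489 1756924217396177/2249068582489489]

step 0: x̄ = F·x = [-12, -6, 8]
step 0: P̄ = F·P·Fᵀ + Q = [76 -12 0; -12 84 -78; 0 -78 88]
step 0: y = z − H·x̄ = [25, 13]
step 0: S = H·P̄·Hᵀ + R = [465 580; 580 1569]
step 0: K = P̄·Hᵀ·S⁻¹ = [129984/393185 3020/78637; 107076/393185 -22050/78637; -2660/6049 1924/6049]
step 0: x' = x̄ + K·y = [-254464/78637, -223092/78637, 6904/6049]
step 0: P' = (I − K·H)·P̄ = [3199676/393185 4219404/393185 -16688/6049; 4219404/393185 5791776/393185 -25014/6049; -16688/6049 -25014/6049 9656/6049]
step 1: x̄ = F·x = [-938532/78637, -273620/78637, 108908/78637]
step 1: P̄ = F·P·Fᵀ + Q = [88613864/393185 -5500758/393185 2930496/78637; -5500758/393185 2956001/393185 -302306/78637; 2930496/78637 -302306/78637 1052720/78637]
step 1: y = z − H·x̄ = [1469003/78637, 2395359/78637]
step 1: S = H·P̄·Hᵀ + R = [302421029/393185 526354588/393185; 526354588/393185 976548401/393185]
step 1: K = P̄·Hᵀ·S⁻¹ = [4494615244/46491142821 11454835876/46491142821; -2470203058/46491142821 192376178/46491142821; -5264159636/15497047607 3666427468/15497047607]
step 1: x' = x̄ + K·y = [-121983007588/46491142821, -202052878316/46491142821, 34806721980/15497047607]
step 1: P' = (I − K·H)·P̄ = [168933653416/46491142821 205404375554/46491142821 -12906009920/15497047607; 205404375554/46491142821 273963574285/46491142821 -22441365734/15497047607; -12906009920/15497047607 -22441365734/15497047607 12167435632/15497047607]
step 2: x̄ = F·x = [-306473044256/15497047607, 10456426768/15497047607, -48932121952/46491142821]
step 2: P̄ = F·P·Fᵀ + Q = [1397330417183/15497047607 -83842990323/15497047607 224138991539/15497047607; -83842990323/15497047607 107996140574/15497047607 -36898408659/15497047607; 224138991539/15497047607 -36898408659/15497047607 443822216413/46491142821]
step 2: y = z − H·x̄ = [1896694867882/46491142821, 2823436938043/46491142821]
step 2: S = H·P̄·Hᵀ + R = [15633032864557/46491142821 25164488122624/46491142821; 25164488122624/46491142821 47195783284585/46491142821]
step 2: K = P̄·Hᵀ·S⁻¹ = [213205696970882/2249068582489489 541631840007346/2249068582489489; -124645350777348/2249068582489489 -5652767399544/2249068582489489; -763085351854222/2249068582489489 534702363345578/2249068582489489]
step 2: x' = x̄ + K·y = [-2886295805204750/2249068582489489, -3910911962646432/2249068582489489, -1025859171271718/2249068582489489]
step 2: P' = (I − K·H)·P̄ = [7997479953885105/2249068582489489 9725052589006083/2249068582489489 -1834175483606419/2249068582489489; 9725052589006083/2249068582489489 12996932289470242/2249068582489489 -3209557025075485/2249068582489489; -1834175483606419/2249068582489489 -3209557025075485/2249068582489489 1756924217396177/2249068582489489]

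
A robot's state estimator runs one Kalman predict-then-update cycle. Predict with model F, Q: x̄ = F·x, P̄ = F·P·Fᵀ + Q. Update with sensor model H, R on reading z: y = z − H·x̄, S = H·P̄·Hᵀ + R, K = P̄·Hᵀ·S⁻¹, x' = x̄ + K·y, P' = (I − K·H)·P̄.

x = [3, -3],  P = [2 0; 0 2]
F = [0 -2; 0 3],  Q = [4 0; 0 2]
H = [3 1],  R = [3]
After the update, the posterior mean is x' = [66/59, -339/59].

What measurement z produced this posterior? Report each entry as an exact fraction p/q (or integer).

z = [-3]

x̄ = F·x = [6, -9]
P̄ = F·P·Fᵀ + Q = [12 -12; -12 20]
S = H·P̄·Hᵀ + R = [59]
K = P̄·Hᵀ·S⁻¹ = [24/59; -16/59]
x' − x̄ = [-288/59, 192/59] = K·y
y = (KᵀK)⁻¹·Kᵀ·(x' − x̄) = [-12]
z = y + H·x̄ = [-12] + [9] = [-3]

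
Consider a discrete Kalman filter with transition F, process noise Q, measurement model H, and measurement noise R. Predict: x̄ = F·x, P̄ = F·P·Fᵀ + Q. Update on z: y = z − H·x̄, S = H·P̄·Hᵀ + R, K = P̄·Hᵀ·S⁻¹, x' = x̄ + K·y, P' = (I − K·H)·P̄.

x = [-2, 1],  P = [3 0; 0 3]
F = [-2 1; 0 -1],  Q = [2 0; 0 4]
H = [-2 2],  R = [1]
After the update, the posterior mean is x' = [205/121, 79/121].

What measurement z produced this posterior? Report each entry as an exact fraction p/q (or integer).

x̄ = F·x = [5, -1]
P̄ = F·P·Fᵀ + Q = [17 -3; -3 7]
S = H·P̄·Hᵀ + R = [121]
K = P̄·Hᵀ·S⁻¹ = [-40/121; 20/121]
x' − x̄ = [-400/121, 200/121] = K·y
y = (KᵀK)⁻¹·Kᵀ·(x' − x̄) = [10]
z = y + H·x̄ = [10] + [-12] = [-2]

z = [-2]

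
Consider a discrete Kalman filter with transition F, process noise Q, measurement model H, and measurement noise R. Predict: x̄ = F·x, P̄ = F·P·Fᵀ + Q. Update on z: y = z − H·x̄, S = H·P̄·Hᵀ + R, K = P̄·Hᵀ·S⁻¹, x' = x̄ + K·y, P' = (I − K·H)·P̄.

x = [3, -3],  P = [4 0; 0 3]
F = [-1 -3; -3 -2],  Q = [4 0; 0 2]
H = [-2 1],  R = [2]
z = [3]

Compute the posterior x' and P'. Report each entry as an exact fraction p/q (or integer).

x̄ = F·x = [6, -3]
P̄ = F·P·Fᵀ + Q = [35 30; 30 50]
y = z − H·x̄ = [18]
S = H·P̄·Hᵀ + R = [72]
K = P̄·Hᵀ·S⁻¹ = [-5/9; -5/36]
x' = x̄ + K·y = [-4, -11/2]
P' = (I − K·H)·P̄ = [115/9 220/9; 220/9 875/18]

x' = [-4, -11/2]
P' = [115/9 220/9; 220/9 875/18]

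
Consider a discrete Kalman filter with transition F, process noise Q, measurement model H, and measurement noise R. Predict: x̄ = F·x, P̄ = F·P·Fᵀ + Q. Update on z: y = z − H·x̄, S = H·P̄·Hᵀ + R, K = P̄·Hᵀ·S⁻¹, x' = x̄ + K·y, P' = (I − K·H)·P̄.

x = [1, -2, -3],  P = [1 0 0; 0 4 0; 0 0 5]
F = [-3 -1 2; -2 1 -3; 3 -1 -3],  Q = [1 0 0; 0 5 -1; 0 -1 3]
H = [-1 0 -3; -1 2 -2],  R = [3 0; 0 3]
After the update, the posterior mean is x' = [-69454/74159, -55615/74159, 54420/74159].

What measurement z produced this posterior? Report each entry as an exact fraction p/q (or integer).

x̄ = F·x = [-7, 5, 14]
P̄ = F·P·Fᵀ + Q = [34 -28 -35; -28 58 34; -35 34 61]
S = H·P̄·Hᵀ + R = [376 77; 77 213]
K = P̄·Hᵀ·S⁻¹ = [16663/74159 -12987/74159; -21614/74159 34274/74159; -30061/74159 4252/74159]
x' − x̄ = [449659/74159, -426410/74159, -983806/74159] = K·y
y = (KᵀK)⁻¹·Kᵀ·(x' − x̄) = [34, 9]
z = y + H·x̄ = [34, 9] + [-35, -11] = [-1, -2]

z = [-1, -2]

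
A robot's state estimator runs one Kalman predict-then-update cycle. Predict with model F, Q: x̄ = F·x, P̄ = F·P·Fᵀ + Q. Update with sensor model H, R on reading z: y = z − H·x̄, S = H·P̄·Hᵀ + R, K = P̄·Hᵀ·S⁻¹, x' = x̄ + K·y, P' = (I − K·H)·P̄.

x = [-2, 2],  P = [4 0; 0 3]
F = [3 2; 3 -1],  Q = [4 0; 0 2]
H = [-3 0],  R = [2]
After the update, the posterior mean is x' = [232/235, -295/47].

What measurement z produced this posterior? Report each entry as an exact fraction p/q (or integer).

z = [-3]

x̄ = F·x = [-2, -8]
P̄ = F·P·Fᵀ + Q = [52 30; 30 41]
S = H·P̄·Hᵀ + R = [470]
K = P̄·Hᵀ·S⁻¹ = [-78/235; -9/47]
x' − x̄ = [702/235, 81/47] = K·y
y = (KᵀK)⁻¹·Kᵀ·(x' − x̄) = [-9]
z = y + H·x̄ = [-9] + [6] = [-3]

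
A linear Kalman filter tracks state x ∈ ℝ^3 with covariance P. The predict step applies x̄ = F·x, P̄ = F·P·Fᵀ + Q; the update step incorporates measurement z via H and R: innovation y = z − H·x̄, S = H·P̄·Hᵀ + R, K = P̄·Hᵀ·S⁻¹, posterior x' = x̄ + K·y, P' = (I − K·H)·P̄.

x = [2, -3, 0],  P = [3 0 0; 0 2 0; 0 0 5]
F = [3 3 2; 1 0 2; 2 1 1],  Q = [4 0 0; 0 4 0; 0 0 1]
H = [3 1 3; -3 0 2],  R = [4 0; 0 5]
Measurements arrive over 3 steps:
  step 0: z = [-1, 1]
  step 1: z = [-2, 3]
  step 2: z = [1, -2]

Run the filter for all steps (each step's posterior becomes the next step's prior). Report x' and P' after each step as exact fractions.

step 0: x̄ = F·x = [-3, 2, 1]
step 0: P̄ = F·P·Fᵀ + Q = [69 29 34; 29 27 16; 34 16 20]
step 0: y = z − H·x̄ = [3, -10]
step 0: S = H·P̄·Hᵀ + R = [1714 -658; -658 298]
step 0: K = P̄·Hᵀ·S⁻¹ = [4631/38904 -7921/38904; 6043/38904 6163/38904; 1531/9726 1357/9726]
step 0: x' = x̄ + K·y = [-23609/38904, 34307/38904, 749/9726]
step 0: P' = (I − K·H)·P̄ = [18079/38904 -57661/38904 1829/9726; -57661/38904 410407/38904 -17771/9726; 1829/9726 -17771/9726 3068/4863]
step 1: x̄ = F·x = [19043/19452, -17617/38904, -3305/12968]
step 1: P̄ = F·P·Fᵀ + Q = [576763/9726 -194273/19452 94271/6484; -194273/19452 301135/38904 -26001/12968; 94271/6484 -26001/12968 67541/12968]
step 1: y = z − H·x̄ = [-18088/4863, 10450/1621]
step 1: S = H·P̄·Hᵀ + R = [3803225/4863 -843124/1621; -843124/1621 624207/1621]
step 1: K = P̄·Hᵀ·S⁻¹ = [6562230/49645369 -30970366/148936107; 4255246/49645369 9093428/49645369; 7735535/49645369 18504442/148936107]
step 1: x' = x̄ + K·y = [-508300433/595744428, 162508361/397162952, -39867575/1191488856]
step 1: P' = (I − K·H)·P̄ = [117032615/297872214 -170463735/198581476 41394185/595744428; -170463735/198581476 2147518217/397162952 -329522645/397162952; 41394185/595744428 -329522645/397162952 494271395/1191488856]
step 2: x̄ = F·x = [-1666962499/1191488856, -137042002/148936107, -198193028/148936107]
step 2: P̄ = F·P·Fᵀ + Q = [39659768843/1191488856 -619496365/148936107 1194578341/148936107; -619496365/148936107 942790618/148936107 -82646590/148936107; 1194578341/148936107 -82646590/148936107 532965589/148936107]
step 2: y = z − H·x̄ = [12045345041/1191488856, -4212776761/1191488856]
step 2: S = H·P̄·Hᵀ + R = [545936141627/1191488856 -346479884179/1191488856; -346479884179/1191488856 265270741979/1191488856]
step 2: K = P̄·Hᵀ·S⁻¹ = [2728314839255/20791277314182 -4263706527779/20791277314182; 933216091598/10395638657091 1749742256278/10395638657091; 3226272548435/20791277314182 2635238511355/20791277314182]
step 2: x' = x̄ + K·y = [6784477137488/10395638657091, -6317706393191/10395638657091, -2184491758774/10395638657091]
step 2: P' = (I − K·H)·P̄ = [7944423217699/20791277314182 -8346057908690/10395638657091 1257368507101/20791277314182; -8346057908690/10395638657091 53205231759482/10395638657091 -8144731222340/10395638657091; 1257368507101/20791277314182 -8144731222340/10395638657091 8474149039039/20791277314182]

step 0: x' = [-23609/38904, 34307/38904, 749/9726], P' = [18079/38904 -57661/38904 1829/9726; -57661/38904 410407/38904 -17771/9726; 1829/9726 -17771/9726 3068/4863]
step 1: x' = [-508300433/595744428, 162508361/397162952, -39867575/1191488856], P' = [117032615/297872214 -170463735/198581476 41394185/595744428; -170463735/198581476 2147518217/397162952 -329522645/397162952; 41394185/595744428 -329522645/397162952 494271395/1191488856]
step 2: x' = [6784477137488/10395638657091, -6317706393191/10395638657091, -2184491758774/10395638657091], P' = [7944423217699/20791277314182 -8346057908690/10395638657091 1257368507101/20791277314182; -8346057908690/10395638657091 53205231759482/10395638657091 -8144731222340/10395638657091; 1257368507101/20791277314182 -8144731222340/10395638657091 8474149039039/20791277314182]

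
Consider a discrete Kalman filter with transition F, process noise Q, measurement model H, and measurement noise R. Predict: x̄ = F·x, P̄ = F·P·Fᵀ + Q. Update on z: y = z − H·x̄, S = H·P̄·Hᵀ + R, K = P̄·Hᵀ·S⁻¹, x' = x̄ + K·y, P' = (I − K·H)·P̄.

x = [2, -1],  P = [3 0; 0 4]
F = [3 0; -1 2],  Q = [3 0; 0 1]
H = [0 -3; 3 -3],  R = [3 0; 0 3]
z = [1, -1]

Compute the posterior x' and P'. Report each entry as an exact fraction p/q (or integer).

x̄ = F·x = [6, -4]
P̄ = F·P·Fᵀ + Q = [30 -9; -9 20]
y = z − H·x̄ = [-11, -31]
S = H·P̄·Hᵀ + R = [183 261; 261 615]
K = P̄·Hᵀ·S⁻¹ = [-387/1234 399/1234; -1577/4936 -29/4936]
x' = x̄ + K·y = [-354/617, -749/2468]
P' = (I − K·H)·P̄ = [393/617 387/1234; 387/1234 1577/4936]

x' = [-354/617, -749/2468]
P' = [393/617 387/1234; 387/1234 1577/4936]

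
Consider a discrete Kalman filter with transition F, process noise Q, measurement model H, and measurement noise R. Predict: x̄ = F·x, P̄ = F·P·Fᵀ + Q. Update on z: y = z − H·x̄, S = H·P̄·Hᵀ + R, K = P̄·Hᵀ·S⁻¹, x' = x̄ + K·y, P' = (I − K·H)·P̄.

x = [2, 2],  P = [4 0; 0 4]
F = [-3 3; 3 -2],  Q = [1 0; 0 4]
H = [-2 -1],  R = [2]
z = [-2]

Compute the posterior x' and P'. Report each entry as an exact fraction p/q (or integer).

x̄ = F·x = [0, 2]
P̄ = F·P·Fᵀ + Q = [73 -60; -60 56]
y = z − H·x̄ = [0]
S = H·P̄·Hᵀ + R = [110]
K = P̄·Hᵀ·S⁻¹ = [-43/55; 32/55]
x' = x̄ + K·y = [0, 2]
P' = (I − K·H)·P̄ = [317/55 -548/55; -548/55 1032/55]

x' = [0, 2]
P' = [317/55 -548/55; -548/55 1032/55]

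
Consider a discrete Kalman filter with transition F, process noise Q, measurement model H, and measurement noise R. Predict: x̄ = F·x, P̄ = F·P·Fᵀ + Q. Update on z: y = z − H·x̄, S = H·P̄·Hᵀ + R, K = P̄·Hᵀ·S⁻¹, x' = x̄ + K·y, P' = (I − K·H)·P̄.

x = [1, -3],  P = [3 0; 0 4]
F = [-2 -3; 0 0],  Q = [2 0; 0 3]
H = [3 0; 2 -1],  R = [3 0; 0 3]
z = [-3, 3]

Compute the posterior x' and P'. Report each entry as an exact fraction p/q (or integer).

x̄ = F·x = [7, 0]
P̄ = F·P·Fᵀ + Q = [50 0; 0 3]
y = z − H·x̄ = [-24, -11]
S = H·P̄·Hᵀ + R = [453 300; 300 206]
K = P̄·Hᵀ·S⁻¹ = [150/553 50/553; 150/553 -453/1106]
x' = x̄ + K·y = [-279/553, -2217/1106]
P' = (I − K·H)·P̄ = [150/553 150/553; 150/553 1959/1106]

x' = [-279/553, -2217/1106]
P' = [150/553 150/553; 150/553 1959/1106]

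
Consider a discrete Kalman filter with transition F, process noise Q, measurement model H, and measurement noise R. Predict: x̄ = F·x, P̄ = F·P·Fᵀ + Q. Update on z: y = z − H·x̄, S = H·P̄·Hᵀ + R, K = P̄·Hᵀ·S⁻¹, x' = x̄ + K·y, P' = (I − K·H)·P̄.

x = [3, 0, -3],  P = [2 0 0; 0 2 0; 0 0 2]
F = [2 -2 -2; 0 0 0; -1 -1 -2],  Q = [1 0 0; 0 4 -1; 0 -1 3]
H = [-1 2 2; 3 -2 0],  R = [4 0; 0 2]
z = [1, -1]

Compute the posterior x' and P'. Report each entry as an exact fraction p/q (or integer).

x̄ = F·x = [12, 0, 3]
P̄ = F·P·Fᵀ + Q = [25 0 8; 0 4 -1; 8 -1 15]
y = z − H·x̄ = [7, -37]
S = H·P̄·Hᵀ + R = [65 -39; -39 243]
K = P̄·Hᵀ·S⁻¹ = [41/793 58/183; 191/2379 -11/549; 979/2379 95/549]
x' = x̄ + K·y = [1511/2379, 9302/7137, -3725/7137]
P' = (I − K·H)·P̄ = [1344/793 5294/2379 -3032/2379; 5294/2379 23966/7137 -14879/7137; -3032/2379 -14879/7137 16205/7137]

x' = [1511/2379, 9302/7137, -3725/7137]
P' = [1344/793 5294/2379 -3032/2379; 5294/2379 23966/7137 -14879/7137; -3032/2379 -14879/7137 16205/7137]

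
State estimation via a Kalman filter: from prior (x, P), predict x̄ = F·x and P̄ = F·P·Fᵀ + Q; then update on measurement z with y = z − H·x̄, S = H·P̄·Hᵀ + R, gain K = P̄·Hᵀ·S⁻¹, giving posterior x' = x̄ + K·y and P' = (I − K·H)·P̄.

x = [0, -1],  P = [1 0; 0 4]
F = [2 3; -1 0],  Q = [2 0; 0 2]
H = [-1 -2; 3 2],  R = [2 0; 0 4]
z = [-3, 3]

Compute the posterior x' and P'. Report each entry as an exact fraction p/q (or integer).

x' = [267/719, 756/719]
P' = [816/719 -614/719; -614/719 677/719]

x̄ = F·x = [-3, 0]
P̄ = F·P·Fᵀ + Q = [42 -2; -2 3]
y = z − H·x̄ = [-6, 12]
S = H·P̄·Hᵀ + R = [48 -122; -122 370]
K = P̄·Hᵀ·S⁻¹ = [206/719 305/719; -370/719 -122/719]
x' = x̄ + K·y = [267/719, 756/719]
P' = (I − K·H)·P̄ = [816/719 -614/719; -614/719 677/719]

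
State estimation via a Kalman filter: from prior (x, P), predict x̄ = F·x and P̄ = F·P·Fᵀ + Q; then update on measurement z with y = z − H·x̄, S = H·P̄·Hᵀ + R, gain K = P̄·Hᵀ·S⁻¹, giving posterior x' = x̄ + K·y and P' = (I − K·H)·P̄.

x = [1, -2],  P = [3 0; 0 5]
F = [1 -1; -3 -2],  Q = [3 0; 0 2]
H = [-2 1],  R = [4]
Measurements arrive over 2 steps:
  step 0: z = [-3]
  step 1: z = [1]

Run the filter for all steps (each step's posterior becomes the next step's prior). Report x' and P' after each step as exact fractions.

step 0: x̄ = F·x = [3, 1]
step 0: P̄ = F·P·Fᵀ + Q = [11 1; 1 49]
step 0: y = z − H·x̄ = [2]
step 0: S = H·P̄·Hᵀ + R = [93]
step 0: K = P̄·Hᵀ·S⁻¹ = [-7/31; 47/93]
step 0: x' = x̄ + K·y = [79/31, 187/93]
step 0: P' = (I − K·H)·P̄ = [194/31 360/31; 360/31 2348/93]
step 1: x̄ = F·x = [50/93, -35/3]
step 1: P̄ = F·P·Fᵀ + Q = [1049/93 130/3; 130/3 896/3]
step 1: y = z − H·x̄ = [426/31]
step 1: S = H·P̄·Hᵀ + R = [5408/31]
step 1: K = P̄·Hᵀ·S⁻¹ = [161/1352; 1643/1352]
step 1: x' = x̄ + K·y = [4409/2028, 10207/2028]
step 1: P' = (I − K·H)·P̄ = [8929/1014 18341/1014; 18341/1014 41611/1014]

step 0: x' = [79/31, 187/93], P' = [194/31 360/31; 360/31 2348/93]
step 1: x' = [4409/2028, 10207/2028], P' = [8929/1014 18341/1014; 18341/1014 41611/1014]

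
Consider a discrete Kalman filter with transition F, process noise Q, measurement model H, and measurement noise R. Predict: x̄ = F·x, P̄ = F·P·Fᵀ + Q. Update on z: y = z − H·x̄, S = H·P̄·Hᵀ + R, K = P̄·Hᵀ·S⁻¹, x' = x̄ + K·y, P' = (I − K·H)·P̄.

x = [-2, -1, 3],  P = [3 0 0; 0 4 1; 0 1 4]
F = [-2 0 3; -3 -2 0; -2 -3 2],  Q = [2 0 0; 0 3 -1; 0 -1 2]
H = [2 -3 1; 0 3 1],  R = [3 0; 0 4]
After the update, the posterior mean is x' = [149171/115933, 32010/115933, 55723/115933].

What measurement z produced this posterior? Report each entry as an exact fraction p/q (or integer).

x̄ = F·x = [13, 8, 13]
P̄ = F·P·Fᵀ + Q = [50 12 27; 12 46 37; 27 37 54]
S = H·P̄·Hᵀ + R = [413 -234; -234 694]
K = P̄·Hᵀ·S⁻¹ = [38948/115933 47313/231866; -6244/115933 54257/231866; 18264/115933 67443/231866]
x' − x̄ = [-1357958/115933, -895454/115933, -1451406/115933] = K·y
y = (KᵀK)⁻¹·Kᵀ·(x' − x̄) = [-13, -36]
z = y + H·x̄ = [-13, -36] + [15, 37] = [2, 1]

z = [2, 1]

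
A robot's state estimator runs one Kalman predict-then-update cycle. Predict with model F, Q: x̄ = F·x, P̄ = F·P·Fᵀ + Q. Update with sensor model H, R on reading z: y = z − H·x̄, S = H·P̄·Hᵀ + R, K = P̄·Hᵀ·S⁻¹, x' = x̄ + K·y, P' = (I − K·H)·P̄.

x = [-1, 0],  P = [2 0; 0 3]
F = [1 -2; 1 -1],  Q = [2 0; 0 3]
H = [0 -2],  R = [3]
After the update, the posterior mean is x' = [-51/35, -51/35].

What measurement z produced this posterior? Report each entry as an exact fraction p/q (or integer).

z = [3]

x̄ = F·x = [-1, -1]
P̄ = F·P·Fᵀ + Q = [16 8; 8 8]
S = H·P̄·Hᵀ + R = [35]
K = P̄·Hᵀ·S⁻¹ = [-16/35; -16/35]
x' − x̄ = [-16/35, -16/35] = K·y
y = (KᵀK)⁻¹·Kᵀ·(x' − x̄) = [1]
z = y + H·x̄ = [1] + [2] = [3]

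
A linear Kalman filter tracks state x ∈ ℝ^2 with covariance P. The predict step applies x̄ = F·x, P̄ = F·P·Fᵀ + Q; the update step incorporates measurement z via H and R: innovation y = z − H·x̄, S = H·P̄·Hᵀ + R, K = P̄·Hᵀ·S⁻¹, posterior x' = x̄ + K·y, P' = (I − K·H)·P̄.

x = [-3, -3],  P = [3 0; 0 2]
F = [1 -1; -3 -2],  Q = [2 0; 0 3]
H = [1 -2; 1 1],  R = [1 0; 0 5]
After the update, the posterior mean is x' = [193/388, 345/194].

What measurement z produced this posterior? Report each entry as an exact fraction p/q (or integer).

z = [-3, 1]

x̄ = F·x = [0, 15]
P̄ = F·P·Fᵀ + Q = [7 -5; -5 38]
S = H·P̄·Hᵀ + R = [180 -64; -64 40]
K = P̄·Hᵀ·S⁻¹ = [101/388 181/388; -141/388 189/776]
x' − x̄ = [193/388, -2565/194] = K·y
y = (KᵀK)⁻¹·Kᵀ·(x' − x̄) = [27, -14]
z = y + H·x̄ = [27, -14] + [-30, 15] = [-3, 1]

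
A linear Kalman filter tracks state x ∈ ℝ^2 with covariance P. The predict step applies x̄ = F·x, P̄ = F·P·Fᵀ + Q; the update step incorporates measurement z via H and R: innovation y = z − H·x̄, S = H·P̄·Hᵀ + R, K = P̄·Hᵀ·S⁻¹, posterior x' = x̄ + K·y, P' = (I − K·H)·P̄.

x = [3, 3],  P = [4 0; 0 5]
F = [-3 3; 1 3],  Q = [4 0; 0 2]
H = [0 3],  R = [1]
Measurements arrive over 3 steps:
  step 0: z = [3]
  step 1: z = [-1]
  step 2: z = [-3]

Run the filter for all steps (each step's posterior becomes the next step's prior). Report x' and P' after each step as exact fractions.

step 0: x̄ = F·x = [0, 12]
step 0: P̄ = F·P·Fᵀ + Q = [85 33; 33 51]
step 0: y = z − H·x̄ = [-33]
step 0: S = H·P̄·Hᵀ + R = [460]
step 0: K = P̄·Hᵀ·S⁻¹ = [99/460; 153/460]
step 0: x' = x̄ + K·y = [-3267/460, 471/460]
step 0: P' = (I − K·H)·P̄ = [29299/460 33/460; 33/460 51/460]
step 1: x̄ = F·x = [5607/230, -927/230]
step 1: P̄ = F·P·Fᵀ + Q = [66349/115 -21909/115; -21909/115 7719/115]
step 1: y = z − H·x̄ = [2551/230]
step 1: S = H·P̄·Hᵀ + R = [69586/115]
step 1: K = P̄·Hᵀ·S⁻¹ = [-65727/69586; 23157/69586]
step 1: x' = x̄ + K·y = [1934775/139172, -47241/139172]
step 1: P' = (I − K·H)·P̄ = [2581939/69586 -21909/69586; -21909/69586 7719/69586]
step 2: x̄ = F·x = [-1486512/34793, 448263/34793]
step 2: P̄ = F·P·Fᵀ + Q = [11989814/34793 -3772446/34793; -3772446/34793 1329564/34793]
step 2: y = z − H·x̄ = [-1449168/34793]
step 2: S = H·P̄·Hᵀ + R = [12000869/34793]
step 2: K = P̄·Hᵀ·S⁻¹ = [-11317338/12000869; 3988692/12000869]
step 2: x' = x̄ + K·y = [-41350608/12000869, -11517813/12000869]
step 2: P' = (I − K·H)·P̄ = [454288154/12000869 -3772446/12000869; -3772446/12000869 1329564/12000869]

step 0: x' = [-3267/460, 471/460], P' = [29299/460 33/460; 33/460 51/460]
step 1: x' = [1934775/139172, -47241/139172], P' = [2581939/69586 -21909/69586; -21909/69586 7719/69586]
step 2: x' = [-41350608/12000869, -11517813/12000869], P' = [454288154/12000869 -3772446/12000869; -3772446/12000869 1329564/12000869]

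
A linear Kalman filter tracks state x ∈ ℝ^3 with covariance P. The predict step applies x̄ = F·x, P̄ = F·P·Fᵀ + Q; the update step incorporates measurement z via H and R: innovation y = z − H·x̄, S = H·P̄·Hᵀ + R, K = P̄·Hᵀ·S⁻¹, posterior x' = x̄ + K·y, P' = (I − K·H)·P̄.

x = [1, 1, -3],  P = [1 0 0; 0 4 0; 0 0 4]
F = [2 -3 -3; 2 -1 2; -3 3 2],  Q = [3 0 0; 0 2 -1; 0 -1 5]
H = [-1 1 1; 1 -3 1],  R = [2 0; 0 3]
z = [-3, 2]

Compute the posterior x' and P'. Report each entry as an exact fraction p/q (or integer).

x' = [8466/9539, -73007/85851, -38318/28617]
P' = [30936/9539 13543/9539 7611/9539; 13543/9539 78941/85851 13904/28617; 7611/9539 13904/28617 12269/9539]

x̄ = F·x = [8, -5, -6]
P̄ = F·P·Fᵀ + Q = [79 -8 -66; -8 26 -3; -66 -3 66]
y = z − H·x̄ = [16, -15]
S = H·P̄·Hᵀ + R = [315 -117; -117 316]
K = P̄·Hᵀ·S⁻¹ = [-4891/9539 -694/9539; -617/85851 -2712/9539; 13939/28617 1992/9539]
x' = x̄ + K·y = [8466/9539, -73007/85851, -38318/28617]
P' = (I − K·H)·P̄ = [30936/9539 13543/9539 7611/9539; 13543/9539 78941/85851 13904/28617; 7611/9539 13904/28617 12269/9539]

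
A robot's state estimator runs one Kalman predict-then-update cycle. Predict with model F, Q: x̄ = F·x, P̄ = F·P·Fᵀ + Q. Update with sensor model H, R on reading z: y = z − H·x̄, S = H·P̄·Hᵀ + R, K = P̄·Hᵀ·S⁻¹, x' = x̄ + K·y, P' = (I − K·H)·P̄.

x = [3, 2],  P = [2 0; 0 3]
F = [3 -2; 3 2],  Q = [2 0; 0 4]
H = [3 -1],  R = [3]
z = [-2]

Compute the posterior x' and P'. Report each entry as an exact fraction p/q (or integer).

x' = [1085/289, 3821/289]
P' = [1148/289 3174/289; 3174/289 9570/289]

x̄ = F·x = [5, 13]
P̄ = F·P·Fᵀ + Q = [32 6; 6 34]
y = z − H·x̄ = [-4]
S = H·P̄·Hᵀ + R = [289]
K = P̄·Hᵀ·S⁻¹ = [90/289; -16/289]
x' = x̄ + K·y = [1085/289, 3821/289]
P' = (I − K·H)·P̄ = [1148/289 3174/289; 3174/289 9570/289]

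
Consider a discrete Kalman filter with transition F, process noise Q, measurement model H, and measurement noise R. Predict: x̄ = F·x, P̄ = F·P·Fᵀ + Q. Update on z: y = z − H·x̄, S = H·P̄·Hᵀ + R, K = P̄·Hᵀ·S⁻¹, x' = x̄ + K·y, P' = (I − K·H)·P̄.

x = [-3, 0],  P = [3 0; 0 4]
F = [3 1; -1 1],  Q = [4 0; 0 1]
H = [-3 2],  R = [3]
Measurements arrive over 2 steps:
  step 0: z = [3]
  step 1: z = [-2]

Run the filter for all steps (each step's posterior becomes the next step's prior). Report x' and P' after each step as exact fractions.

step 0: x' = [-24/41, 30/41], P' = [225/82 303/82; 303/82 2319/410]
step 1: x' = [77844/47351, 70600/47351], P' = [108901/94702 114171/94702; 114171/94702 168051/94702]

step 0: x̄ = F·x = [-9, 3]
step 0: P̄ = F·P·Fᵀ + Q = [35 -5; -5 8]
step 0: y = z − H·x̄ = [-30]
step 0: S = H·P̄·Hᵀ + R = [410]
step 0: K = P̄·Hᵀ·S⁻¹ = [-23/82; 31/410]
step 0: x' = x̄ + K·y = [-24/41, 30/41]
step 0: P' = (I − K·H)·P̄ = [225/82 303/82; 303/82 2319/410]
step 1: x̄ = F·x = [-42/41, 54/41]
step 1: P̄ = F·P·Fᵀ + Q = [11587/205 987/205; 987/205 412/205]
step 1: y = z − H·x̄ = [-316/41]
step 1: S = H·P̄·Hᵀ + R = [94702/205]
step 1: K = P̄·Hᵀ·S⁻¹ = [-32787/94702; -2137/94702]
step 1: x' = x̄ + K·y = [77844/47351, 70600/47351]
step 1: P' = (I − K·H)·P̄ = [108901/94702 114171/94702; 114171/94702 168051/94702]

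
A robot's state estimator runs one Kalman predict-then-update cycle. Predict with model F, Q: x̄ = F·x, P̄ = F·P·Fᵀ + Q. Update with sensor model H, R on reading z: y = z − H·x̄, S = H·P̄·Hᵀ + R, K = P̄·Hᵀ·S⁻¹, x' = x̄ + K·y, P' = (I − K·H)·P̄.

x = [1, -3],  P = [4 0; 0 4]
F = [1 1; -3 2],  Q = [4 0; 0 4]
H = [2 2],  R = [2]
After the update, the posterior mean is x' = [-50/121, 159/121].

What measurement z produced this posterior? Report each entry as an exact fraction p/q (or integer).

z = [2]

x̄ = F·x = [-2, -9]
P̄ = F·P·Fᵀ + Q = [12 -4; -4 56]
S = H·P̄·Hᵀ + R = [242]
K = P̄·Hᵀ·S⁻¹ = [8/121; 52/121]
x' − x̄ = [192/121, 1248/121] = K·y
y = (KᵀK)⁻¹·Kᵀ·(x' − x̄) = [24]
z = y + H·x̄ = [24] + [-22] = [2]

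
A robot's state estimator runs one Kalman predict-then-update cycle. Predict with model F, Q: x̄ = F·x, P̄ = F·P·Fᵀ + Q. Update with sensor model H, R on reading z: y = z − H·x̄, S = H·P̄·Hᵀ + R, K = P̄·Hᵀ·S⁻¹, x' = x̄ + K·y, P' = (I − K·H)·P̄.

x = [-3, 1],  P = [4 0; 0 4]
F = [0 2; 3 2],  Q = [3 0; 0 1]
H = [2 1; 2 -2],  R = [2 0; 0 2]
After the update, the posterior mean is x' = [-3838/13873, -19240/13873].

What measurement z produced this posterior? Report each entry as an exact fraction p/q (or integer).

x̄ = F·x = [2, -7]
P̄ = F·P·Fᵀ + Q = [19 16; 16 53]
S = H·P̄·Hᵀ + R = [195 -62; -62 162]
K = P̄·Hᵀ·S⁻¹ = [4560/13873 2259/13873; 4591/13873 -4580/13873]
x' − x̄ = [-31584/13873, 77871/13873] = K·y
y = (KᵀK)⁻¹·Kᵀ·(x' − x̄) = [1, -16]
z = y + H·x̄ = [1, -16] + [-3, 18] = [-2, 2]

z = [-2, 2]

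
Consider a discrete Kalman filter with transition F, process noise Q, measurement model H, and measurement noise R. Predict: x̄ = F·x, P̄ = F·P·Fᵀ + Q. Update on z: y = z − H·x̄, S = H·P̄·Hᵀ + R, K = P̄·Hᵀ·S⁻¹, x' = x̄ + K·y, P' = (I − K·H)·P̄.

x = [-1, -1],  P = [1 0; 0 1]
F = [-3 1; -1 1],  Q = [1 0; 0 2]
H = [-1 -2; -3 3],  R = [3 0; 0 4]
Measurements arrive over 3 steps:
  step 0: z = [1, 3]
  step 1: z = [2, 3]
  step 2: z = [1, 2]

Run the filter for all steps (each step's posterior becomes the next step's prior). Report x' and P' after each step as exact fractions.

step 0: x' = [-2317/2641, -144/2641], P' = [1336/2641 580/2641; 580/2641 916/2641]
step 1: x' = [-2514158/2739631, -342147/2739631], P' = [1290646/2739631 537370/2739631; 537370/2739631 902266/2739631]
step 2: x' = [-1112989393/2733429961, 167933541/2733429961], P' = [1282344346/2733429961 534308470/2733429961; 534308470/2733429961 899546326/2733429961]

step 0: x̄ = F·x = [2, 0]
step 0: P̄ = F·P·Fᵀ + Q = [11 4; 4 4]
step 0: y = z − H·x̄ = [3, 9]
step 0: S = H·P̄·Hᵀ + R = [46 21; 21 67]
step 0: K = P̄·Hᵀ·S⁻¹ = [-832/2641 -567/2641; -804/2641 252/2641]
step 0: x' = x̄ + K·y = [-2317/2641, -144/2641]
step 0: P' = (I − K·H)·P̄ = [1336/2641 580/2641; 580/2641 916/2641]
step 1: x̄ = F·x = [6807/2641, 2173/2641]
step 1: P̄ = F·P·Fᵀ + Q = [12101/2641 2604/2641; 2604/2641 6374/2641]
step 1: y = z − H·x̄ = [865/139, 21825/2641]
step 1: S = H·P̄·Hᵀ + R = [2944/139 309/139; 309/139 129967/2641]
step 1: K = P̄·Hᵀ·S⁻¹ = [-788462/2739631 -564957/2739631; -780634/2739631 273672/2739631]
step 1: x' = x̄ + K·y = [-2514158/2739631, -342147/2739631]
step 1: P' = (I − K·H)·P̄ = [1290646/2739631 537370/2739631; 537370/2739631 902266/2739631]
step 2: x̄ = F·x = [7200327/2739631, 2172011/2739631]
step 2: P̄ = F·P·Fᵀ + Q = [12033491/2739631 2624724/2739631; 2624724/2739631 6597434/2739631]
step 2: y = z − H·x̄ = [14283980/2739631, 20564210/2739631]
step 2: S = H·P̄·Hᵀ + R = [57141016/2739631 4390041/2739631; 4390041/2739631 131391817/2739631]
step 2: K = P̄·Hᵀ·S⁻¹ = [-783653762/2733429961 -561026907/2733429961; -777800374/2733429961 273928392/2733429961]
step 2: x' = x̄ + K·y = [-1112989393/2733429961, 167933541/2733429961]
step 2: P' = (I − K·H)·P̄ = [1282344346/2733429961 534308470/2733429961; 534308470/2733429961 899546326/2733429961]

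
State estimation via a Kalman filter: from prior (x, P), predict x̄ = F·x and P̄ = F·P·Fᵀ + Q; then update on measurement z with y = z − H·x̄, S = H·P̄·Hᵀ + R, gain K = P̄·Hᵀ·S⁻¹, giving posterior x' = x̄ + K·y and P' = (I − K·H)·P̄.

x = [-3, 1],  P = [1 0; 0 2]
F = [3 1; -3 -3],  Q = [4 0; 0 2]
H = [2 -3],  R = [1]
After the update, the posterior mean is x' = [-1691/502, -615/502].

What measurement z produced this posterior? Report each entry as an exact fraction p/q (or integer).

z = [-3]

x̄ = F·x = [-8, 6]
P̄ = F·P·Fᵀ + Q = [15 -15; -15 29]
S = H·P̄·Hᵀ + R = [502]
K = P̄·Hᵀ·S⁻¹ = [75/502; -117/502]
x' − x̄ = [2325/502, -3627/502] = K·y
y = (KᵀK)⁻¹·Kᵀ·(x' − x̄) = [31]
z = y + H·x̄ = [31] + [-34] = [-3]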